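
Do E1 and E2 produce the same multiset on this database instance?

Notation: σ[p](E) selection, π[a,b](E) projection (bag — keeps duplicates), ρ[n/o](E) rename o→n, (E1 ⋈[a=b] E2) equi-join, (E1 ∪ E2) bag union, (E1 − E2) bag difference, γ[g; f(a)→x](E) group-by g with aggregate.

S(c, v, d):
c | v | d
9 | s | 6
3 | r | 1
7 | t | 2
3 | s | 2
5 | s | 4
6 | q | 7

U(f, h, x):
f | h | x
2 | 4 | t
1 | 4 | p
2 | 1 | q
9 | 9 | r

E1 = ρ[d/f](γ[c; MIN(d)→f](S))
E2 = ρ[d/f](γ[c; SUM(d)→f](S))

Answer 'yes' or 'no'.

E1 row counts bottom-up:
  S → 6
  γ[c; MIN(d)→f](S) → 5
  ρ[d/f](γ[c; MIN(d)→f](S)) → 5
E2 row counts bottom-up:
  S → 6
  γ[c; SUM(d)→f](S) → 5
  ρ[d/f](γ[c; SUM(d)→f](S)) → 5

E1 result:
c | d
3 | 1
5 | 4
6 | 7
7 | 2
9 | 6
E2 result:
c | d
3 | 3
5 | 4
6 | 7
7 | 2
9 | 6
Witness: (3, 1) appears 1× in E1 but 0× in E2.

no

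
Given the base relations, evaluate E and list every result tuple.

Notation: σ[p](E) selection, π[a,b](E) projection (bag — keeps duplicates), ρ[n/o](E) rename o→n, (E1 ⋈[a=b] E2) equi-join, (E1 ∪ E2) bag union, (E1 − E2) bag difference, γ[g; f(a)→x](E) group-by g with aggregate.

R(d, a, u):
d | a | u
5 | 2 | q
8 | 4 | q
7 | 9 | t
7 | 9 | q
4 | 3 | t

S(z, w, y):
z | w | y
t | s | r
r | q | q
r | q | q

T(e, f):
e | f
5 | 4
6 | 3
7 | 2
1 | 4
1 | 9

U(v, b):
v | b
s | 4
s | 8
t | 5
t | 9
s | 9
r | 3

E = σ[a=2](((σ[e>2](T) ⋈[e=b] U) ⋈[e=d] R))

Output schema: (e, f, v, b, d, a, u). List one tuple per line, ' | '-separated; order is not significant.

Row counts bottom-up:
  T → 5
  σ[e>2](T) → 3
  U → 6
  (σ[e>2](T) ⋈[e=b] U) → 1
  R → 5
  ((σ[e>2](T) ⋈[e=b] U) ⋈[e=d] R) → 1
  σ[a=2](((σ[e>2](T) ⋈[e=b] U) ⋈[e=d] R)) → 1

== RESULT ==
e | f | v | b | d | a | u
5 | 4 | t | 5 | 5 | 2 | q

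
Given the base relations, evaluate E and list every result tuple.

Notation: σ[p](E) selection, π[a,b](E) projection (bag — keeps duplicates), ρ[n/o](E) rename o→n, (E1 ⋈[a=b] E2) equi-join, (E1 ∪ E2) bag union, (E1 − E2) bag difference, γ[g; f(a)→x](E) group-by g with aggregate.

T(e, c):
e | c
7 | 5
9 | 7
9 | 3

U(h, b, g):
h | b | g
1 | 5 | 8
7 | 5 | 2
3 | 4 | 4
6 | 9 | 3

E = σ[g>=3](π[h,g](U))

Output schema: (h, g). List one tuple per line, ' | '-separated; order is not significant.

Subexpression sizes:
  U → 4
  π[h,g](U) → 4
  σ[g>=3](π[h,g](U)) → 3

== RESULT ==
h | g
1 | 8
3 | 4
6 | 3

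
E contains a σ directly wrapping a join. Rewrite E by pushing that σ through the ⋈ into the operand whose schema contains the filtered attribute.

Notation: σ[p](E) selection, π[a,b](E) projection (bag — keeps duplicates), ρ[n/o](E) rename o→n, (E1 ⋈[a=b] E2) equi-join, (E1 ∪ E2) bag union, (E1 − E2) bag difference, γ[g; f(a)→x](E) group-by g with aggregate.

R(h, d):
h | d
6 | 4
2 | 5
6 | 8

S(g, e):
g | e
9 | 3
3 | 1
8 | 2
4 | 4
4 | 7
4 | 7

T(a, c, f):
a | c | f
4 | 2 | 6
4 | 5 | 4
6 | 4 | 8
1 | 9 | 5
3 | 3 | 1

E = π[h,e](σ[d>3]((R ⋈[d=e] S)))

σ filters on d, owned by the left side.
E' = π[h,e]((σ[d>3](R) ⋈[d=e] S))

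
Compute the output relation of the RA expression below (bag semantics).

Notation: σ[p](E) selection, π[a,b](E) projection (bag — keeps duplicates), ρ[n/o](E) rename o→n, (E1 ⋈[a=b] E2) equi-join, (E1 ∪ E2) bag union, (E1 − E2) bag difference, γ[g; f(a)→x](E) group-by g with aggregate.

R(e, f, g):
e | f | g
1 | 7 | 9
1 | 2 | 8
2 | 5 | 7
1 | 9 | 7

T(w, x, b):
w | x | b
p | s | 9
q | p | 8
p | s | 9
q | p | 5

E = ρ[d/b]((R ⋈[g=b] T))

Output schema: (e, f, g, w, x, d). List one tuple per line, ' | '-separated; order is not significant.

Per-node cardinality:
  R → 4
  T → 4
  (R ⋈[g=b] T) → 3
  ρ[d/b]((R ⋈[g=b] T)) → 3

== RESULT ==
e | f | g | w | x | d
1 | 2 | 8 | q | p | 8
1 | 7 | 9 | p | s | 9
1 | 7 | 9 | p | s | 9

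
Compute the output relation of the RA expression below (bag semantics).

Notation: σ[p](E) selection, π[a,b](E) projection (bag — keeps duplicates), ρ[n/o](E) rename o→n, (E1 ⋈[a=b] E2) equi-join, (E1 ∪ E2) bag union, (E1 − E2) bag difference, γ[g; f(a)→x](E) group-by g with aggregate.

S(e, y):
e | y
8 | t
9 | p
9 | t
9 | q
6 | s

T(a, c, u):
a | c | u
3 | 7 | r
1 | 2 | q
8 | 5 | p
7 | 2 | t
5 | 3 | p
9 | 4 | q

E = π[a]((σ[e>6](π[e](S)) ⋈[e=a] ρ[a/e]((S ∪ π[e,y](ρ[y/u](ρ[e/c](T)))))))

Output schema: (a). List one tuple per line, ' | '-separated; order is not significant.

Subexpression sizes:
  S → 5
  π[e](S) → 5
  σ[e>6](π[e](S)) → 4
  S → 5
  T → 6
  ρ[e/c](T) → 6
  ρ[y/u](ρ[e/c](T)) → 6
  π[e,y](ρ[y/u](ρ[e/c](T))) → 6
  (S ∪ π[e,y](ρ[y/u](ρ[e/c](T)))) → 11
  ρ[a/e]((S ∪ π[e,y](ρ[y/u](ρ[e/c](T))))) → 11
  (σ[e>6](π[e](S)) ⋈[e=a] ρ[a/e]((S ∪ π[e,y](ρ[y/u](ρ[e/c](T)))))) → 10
  π[a]((σ[e>6](π[e](S)) ⋈[e=a] ρ[a/e]((S ∪ π[e,y](ρ[y/u](ρ[e/c](T))))))) → 10

== RESULT ==
a
8
9
9
9
9
9
9
9
9
9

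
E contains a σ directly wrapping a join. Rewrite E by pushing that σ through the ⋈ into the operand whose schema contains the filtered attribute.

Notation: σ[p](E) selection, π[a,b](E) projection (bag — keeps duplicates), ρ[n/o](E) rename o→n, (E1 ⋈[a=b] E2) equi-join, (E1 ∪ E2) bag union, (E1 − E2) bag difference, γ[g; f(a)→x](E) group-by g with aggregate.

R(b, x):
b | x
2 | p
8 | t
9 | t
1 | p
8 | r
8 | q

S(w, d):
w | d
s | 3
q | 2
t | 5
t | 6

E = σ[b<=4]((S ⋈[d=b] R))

σ filters on b, owned by the right side.
E' = (S ⋈[d=b] σ[b<=4](R))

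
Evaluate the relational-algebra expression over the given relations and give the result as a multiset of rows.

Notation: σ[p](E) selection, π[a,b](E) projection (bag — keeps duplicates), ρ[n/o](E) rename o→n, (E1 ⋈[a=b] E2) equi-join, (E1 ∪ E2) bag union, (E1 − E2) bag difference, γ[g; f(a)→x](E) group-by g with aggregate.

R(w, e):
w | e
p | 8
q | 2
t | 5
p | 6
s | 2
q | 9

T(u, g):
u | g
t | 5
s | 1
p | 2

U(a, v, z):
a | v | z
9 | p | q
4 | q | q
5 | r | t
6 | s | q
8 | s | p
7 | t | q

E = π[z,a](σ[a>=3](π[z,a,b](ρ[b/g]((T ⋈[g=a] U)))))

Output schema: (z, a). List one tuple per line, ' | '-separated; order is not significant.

Stepwise |·|:
  T → 3
  U → 6
  (T ⋈[g=a] U) → 1
  ρ[b/g]((T ⋈[g=a] U)) → 1
  π[z,a,b](ρ[b/g]((T ⋈[g=a] U))) → 1
  σ[a>=3](π[z,a,b](ρ[b/g]((T ⋈[g=a] U)))) → 1
  π[z,a](σ[a>=3](π[z,a,b](ρ[b/g]((T ⋈[g=a] U))))) → 1

== RESULT ==
z | a
t | 5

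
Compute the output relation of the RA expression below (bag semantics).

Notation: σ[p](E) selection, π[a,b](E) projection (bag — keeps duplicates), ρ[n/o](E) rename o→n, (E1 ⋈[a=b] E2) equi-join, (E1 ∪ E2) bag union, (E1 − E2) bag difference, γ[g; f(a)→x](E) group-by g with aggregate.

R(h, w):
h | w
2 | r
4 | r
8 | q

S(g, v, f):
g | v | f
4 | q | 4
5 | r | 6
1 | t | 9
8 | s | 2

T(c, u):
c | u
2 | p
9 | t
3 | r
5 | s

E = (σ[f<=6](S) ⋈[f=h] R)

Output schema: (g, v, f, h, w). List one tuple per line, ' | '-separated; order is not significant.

Row counts bottom-up:
  S → 4
  σ[f<=6](S) → 3
  R → 3
  (σ[f<=6](S) ⋈[f=h] R) → 2

== RESULT ==
g | v | f | h | w
4 | q | 4 | 4 | r
8 | s | 2 | 2 | r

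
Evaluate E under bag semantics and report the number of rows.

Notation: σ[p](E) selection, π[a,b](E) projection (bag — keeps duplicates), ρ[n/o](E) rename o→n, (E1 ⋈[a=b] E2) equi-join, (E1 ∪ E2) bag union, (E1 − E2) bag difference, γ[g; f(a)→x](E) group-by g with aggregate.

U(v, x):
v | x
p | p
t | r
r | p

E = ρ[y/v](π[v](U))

Row counts bottom-up:
  U → 3
  π[v](U) → 3
  ρ[y/v](π[v](U)) → 3

|E| = 3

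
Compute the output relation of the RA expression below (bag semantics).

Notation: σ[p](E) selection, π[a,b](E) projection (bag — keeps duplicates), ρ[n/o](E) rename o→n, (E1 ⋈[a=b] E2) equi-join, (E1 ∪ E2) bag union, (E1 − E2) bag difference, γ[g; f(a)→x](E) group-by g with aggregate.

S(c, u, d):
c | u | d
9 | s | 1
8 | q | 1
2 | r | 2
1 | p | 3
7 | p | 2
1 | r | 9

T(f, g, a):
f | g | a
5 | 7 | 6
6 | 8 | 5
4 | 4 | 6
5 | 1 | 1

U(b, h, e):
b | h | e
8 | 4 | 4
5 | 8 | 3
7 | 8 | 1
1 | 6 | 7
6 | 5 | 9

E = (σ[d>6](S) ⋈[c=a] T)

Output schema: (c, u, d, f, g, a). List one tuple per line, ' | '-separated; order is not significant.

Stepwise |·|:
  S → 6
  σ[d>6](S) → 1
  T → 4
  (σ[d>6](S) ⋈[c=a] T) → 1

== RESULT ==
c | u | d | f | g | a
1 | r | 9 | 5 | 1 | 1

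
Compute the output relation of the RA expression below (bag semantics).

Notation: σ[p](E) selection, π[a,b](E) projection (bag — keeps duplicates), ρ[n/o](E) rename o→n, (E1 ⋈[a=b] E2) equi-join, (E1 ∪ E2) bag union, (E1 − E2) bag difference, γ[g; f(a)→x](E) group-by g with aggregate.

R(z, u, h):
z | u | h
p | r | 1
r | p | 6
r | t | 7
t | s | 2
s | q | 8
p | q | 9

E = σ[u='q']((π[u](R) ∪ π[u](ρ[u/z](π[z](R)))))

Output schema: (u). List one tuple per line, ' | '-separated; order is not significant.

Subexpression sizes:
  R → 6
  π[u](R) → 6
  R → 6
  π[z](R) → 6
  ρ[u/z](π[z](R)) → 6
  π[u](ρ[u/z](π[z](R))) → 6
  (π[u](R) ∪ π[u](ρ[u/z](π[z](R)))) → 12
  σ[u='q']((π[u](R) ∪ π[u](ρ[u/z](π[z](R))))) → 2

== RESULT ==
u
q
q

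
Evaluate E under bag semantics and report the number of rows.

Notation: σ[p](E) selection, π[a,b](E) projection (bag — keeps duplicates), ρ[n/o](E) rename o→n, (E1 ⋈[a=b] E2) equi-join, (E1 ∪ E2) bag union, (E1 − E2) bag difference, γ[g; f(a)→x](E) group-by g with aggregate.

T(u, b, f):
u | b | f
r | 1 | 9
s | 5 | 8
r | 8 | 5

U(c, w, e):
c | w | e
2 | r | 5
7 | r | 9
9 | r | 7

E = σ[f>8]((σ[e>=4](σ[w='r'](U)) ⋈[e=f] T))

Row counts bottom-up:
  U → 3
  σ[w='r'](U) → 3
  σ[e>=4](σ[w='r'](U)) → 3
  T → 3
  (σ[e>=4](σ[w='r'](U)) ⋈[e=f] T) → 2
  σ[f>8]((σ[e>=4](σ[w='r'](U)) ⋈[e=f] T)) → 1

|E| = 1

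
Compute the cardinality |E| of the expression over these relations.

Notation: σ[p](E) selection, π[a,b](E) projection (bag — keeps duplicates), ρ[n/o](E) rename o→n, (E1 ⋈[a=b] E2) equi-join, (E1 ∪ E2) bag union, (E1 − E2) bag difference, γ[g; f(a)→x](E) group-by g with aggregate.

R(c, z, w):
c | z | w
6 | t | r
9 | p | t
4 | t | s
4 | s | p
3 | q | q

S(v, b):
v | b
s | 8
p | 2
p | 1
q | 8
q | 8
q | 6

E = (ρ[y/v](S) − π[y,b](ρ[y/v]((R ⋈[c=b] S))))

Stepwise |·|:
  S → 6
  ρ[y/v](S) → 6
  R → 5
  S → 6
  (R ⋈[c=b] S) → 1
  ρ[y/v]((R ⋈[c=b] S)) → 1
  π[y,b](ρ[y/v]((R ⋈[c=b] S))) → 1
  (ρ[y/v](S) − π[y,b](ρ[y/v]((R ⋈[c=b] S)))) → 5

|E| = 5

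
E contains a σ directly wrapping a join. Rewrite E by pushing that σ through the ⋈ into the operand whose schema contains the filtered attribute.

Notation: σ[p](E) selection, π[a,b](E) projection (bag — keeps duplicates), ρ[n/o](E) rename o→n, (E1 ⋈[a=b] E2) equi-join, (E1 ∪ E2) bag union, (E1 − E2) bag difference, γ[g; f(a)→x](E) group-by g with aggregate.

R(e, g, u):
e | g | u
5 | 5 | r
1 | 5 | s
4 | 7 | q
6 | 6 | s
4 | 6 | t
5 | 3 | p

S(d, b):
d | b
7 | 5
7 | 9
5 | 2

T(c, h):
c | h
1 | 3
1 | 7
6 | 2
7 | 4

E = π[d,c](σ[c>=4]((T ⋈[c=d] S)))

σ filters on c, owned by the left side.
E' = π[d,c]((σ[c>=4](T) ⋈[c=d] S))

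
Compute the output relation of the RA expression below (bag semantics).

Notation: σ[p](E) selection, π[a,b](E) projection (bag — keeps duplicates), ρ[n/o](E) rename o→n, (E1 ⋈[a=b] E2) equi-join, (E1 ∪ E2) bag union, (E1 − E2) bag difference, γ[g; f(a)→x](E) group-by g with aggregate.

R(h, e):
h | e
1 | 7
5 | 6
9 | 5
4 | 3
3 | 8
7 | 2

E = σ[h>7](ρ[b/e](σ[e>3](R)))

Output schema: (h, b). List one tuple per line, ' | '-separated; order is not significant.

Row counts bottom-up:
  R → 6
  σ[e>3](R) → 4
  ρ[b/e](σ[e>3](R)) → 4
  σ[h>7](ρ[b/e](σ[e>3](R))) → 1

== RESULT ==
h | b
9 | 5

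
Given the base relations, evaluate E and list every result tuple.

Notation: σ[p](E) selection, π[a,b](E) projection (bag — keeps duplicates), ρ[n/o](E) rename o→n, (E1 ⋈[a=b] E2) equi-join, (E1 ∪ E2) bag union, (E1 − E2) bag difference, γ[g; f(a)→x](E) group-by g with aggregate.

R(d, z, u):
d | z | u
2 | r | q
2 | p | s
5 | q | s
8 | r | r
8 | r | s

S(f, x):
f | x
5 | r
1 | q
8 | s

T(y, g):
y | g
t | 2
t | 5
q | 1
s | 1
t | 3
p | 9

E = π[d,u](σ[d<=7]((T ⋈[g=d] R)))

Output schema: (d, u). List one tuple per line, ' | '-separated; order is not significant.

Stepwise |·|:
  T → 6
  R → 5
  (T ⋈[g=d] R) → 3
  σ[d<=7]((T ⋈[g=d] R)) → 3
  π[d,u](σ[d<=7]((T ⋈[g=d] R))) → 3

== RESULT ==
d | u
2 | q
2 | s
5 | s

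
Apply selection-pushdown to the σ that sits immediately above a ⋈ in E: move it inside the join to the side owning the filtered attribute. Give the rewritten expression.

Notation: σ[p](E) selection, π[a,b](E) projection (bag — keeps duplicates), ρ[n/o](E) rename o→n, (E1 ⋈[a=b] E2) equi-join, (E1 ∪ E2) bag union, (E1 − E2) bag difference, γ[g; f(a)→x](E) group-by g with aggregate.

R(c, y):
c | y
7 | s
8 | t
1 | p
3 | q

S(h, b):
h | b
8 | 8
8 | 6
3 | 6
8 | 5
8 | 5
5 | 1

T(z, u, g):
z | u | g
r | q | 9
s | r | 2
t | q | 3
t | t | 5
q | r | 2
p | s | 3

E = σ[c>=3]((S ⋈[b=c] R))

σ filters on c, owned by the right side.
E' = (S ⋈[b=c] σ[c>=3](R))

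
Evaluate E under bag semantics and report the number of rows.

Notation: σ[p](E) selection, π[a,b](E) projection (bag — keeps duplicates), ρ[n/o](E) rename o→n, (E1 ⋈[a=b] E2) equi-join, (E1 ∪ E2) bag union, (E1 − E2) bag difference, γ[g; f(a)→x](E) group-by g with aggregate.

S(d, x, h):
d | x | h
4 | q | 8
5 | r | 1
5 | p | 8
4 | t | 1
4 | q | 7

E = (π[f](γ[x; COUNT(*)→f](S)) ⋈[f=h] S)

Per-node cardinality:
  S → 5
  γ[x; COUNT(*)→f](S) → 4
  π[f](γ[x; COUNT(*)→f](S)) → 4
  S → 5
  (π[f](γ[x; COUNT(*)→f](S)) ⋈[f=h] S) → 6

|E| = 6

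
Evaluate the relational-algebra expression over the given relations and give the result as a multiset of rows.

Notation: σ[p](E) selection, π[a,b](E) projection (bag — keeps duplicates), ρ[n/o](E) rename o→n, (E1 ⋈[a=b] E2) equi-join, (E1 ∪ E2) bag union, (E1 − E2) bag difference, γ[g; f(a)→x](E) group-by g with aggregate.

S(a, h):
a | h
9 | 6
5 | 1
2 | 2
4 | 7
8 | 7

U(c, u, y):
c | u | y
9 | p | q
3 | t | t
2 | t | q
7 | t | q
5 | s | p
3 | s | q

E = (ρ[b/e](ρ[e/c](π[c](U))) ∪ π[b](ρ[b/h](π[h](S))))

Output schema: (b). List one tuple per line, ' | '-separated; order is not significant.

Row counts bottom-up:
  U → 6
  π[c](U) → 6
  ρ[e/c](π[c](U)) → 6
  ρ[b/e](ρ[e/c](π[c](U))) → 6
  S → 5
  π[h](S) → 5
  ρ[b/h](π[h](S)) → 5
  π[b](ρ[b/h](π[h](S))) → 5
  (ρ[b/e](ρ[e/c](π[c](U))) ∪ π[b](ρ[b/h](π[h](S)))) → 11

== RESULT ==
b
1
2
2
3
3
5
6
7
7
7
9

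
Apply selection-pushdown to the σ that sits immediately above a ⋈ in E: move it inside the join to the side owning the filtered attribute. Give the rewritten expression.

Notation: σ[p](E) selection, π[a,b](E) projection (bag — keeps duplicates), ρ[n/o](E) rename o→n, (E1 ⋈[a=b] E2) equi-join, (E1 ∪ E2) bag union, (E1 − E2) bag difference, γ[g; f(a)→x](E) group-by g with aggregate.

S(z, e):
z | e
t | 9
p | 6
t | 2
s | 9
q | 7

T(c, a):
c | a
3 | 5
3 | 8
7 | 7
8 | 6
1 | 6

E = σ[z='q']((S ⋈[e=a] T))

σ filters on z, owned by the left side.
E' = (σ[z='q'](S) ⋈[e=a] T)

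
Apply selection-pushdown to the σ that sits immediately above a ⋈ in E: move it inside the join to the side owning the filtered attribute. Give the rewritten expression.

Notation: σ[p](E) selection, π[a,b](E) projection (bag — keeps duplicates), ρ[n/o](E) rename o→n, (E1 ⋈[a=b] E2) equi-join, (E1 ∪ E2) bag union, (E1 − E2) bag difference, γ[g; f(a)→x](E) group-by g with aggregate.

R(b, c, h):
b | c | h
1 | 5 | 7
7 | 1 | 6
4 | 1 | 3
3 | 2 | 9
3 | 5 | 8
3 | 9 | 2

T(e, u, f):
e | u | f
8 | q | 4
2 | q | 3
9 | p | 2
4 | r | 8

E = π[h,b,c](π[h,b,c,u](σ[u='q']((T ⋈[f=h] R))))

σ filters on u, owned by the left side.
E' = π[h,b,c](π[h,b,c,u]((σ[u='q'](T) ⋈[f=h] R)))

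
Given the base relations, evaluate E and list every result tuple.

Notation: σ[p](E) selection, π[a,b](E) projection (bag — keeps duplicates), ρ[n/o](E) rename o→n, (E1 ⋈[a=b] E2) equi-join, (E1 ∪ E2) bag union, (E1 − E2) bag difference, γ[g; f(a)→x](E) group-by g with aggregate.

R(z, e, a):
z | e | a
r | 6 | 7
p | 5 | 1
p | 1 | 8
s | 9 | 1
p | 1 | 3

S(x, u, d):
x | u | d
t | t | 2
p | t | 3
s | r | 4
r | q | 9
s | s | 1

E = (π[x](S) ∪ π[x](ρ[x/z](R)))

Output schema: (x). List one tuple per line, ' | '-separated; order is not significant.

Row counts bottom-up:
  S → 5
  π[x](S) → 5
  R → 5
  ρ[x/z](R) → 5
  π[x](ρ[x/z](R)) → 5
  (π[x](S) ∪ π[x](ρ[x/z](R))) → 10

== RESULT ==
x
p
p
p
p
r
r
s
s
s
t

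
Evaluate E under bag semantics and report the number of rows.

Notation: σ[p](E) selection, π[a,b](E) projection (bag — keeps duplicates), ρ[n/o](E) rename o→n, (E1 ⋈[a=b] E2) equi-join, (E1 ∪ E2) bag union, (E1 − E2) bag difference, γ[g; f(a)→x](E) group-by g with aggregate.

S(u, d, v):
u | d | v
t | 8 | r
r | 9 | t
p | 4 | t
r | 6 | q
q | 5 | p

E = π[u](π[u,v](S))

Per-node cardinality:
  S → 5
  π[u,v](S) → 5
  π[u](π[u,v](S)) → 5

|E| = 5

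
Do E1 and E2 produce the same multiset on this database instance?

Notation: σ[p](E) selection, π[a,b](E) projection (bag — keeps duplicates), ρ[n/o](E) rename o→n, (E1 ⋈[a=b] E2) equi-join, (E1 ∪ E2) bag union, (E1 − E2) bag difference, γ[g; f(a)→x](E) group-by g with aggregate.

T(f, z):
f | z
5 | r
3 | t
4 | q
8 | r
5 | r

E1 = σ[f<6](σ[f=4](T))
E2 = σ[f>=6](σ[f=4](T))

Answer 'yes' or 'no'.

E1 stepwise |·|:
  T → 5
  σ[f=4](T) → 1
  σ[f<6](σ[f=4](T)) → 1
E2 stepwise |·|:
  T → 5
  σ[f=4](T) → 1
  σ[f>=6](σ[f=4](T)) → 0

E1 result:
f | z
4 | q
E2 result:
f | z
(0 rows)
Witness: (4, 'q') appears 1× in E1 but 0× in E2.

no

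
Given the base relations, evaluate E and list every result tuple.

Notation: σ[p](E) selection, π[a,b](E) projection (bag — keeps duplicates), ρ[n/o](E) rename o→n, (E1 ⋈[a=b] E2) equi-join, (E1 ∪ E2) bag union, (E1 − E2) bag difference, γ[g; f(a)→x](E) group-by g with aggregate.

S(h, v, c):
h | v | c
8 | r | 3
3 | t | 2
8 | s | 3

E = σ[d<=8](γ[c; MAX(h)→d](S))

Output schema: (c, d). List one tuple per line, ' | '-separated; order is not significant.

Per-node cardinality:
  S → 3
  γ[c; MAX(h)→d](S) → 2
  σ[d<=8](γ[c; MAX(h)→d](S)) → 2

== RESULT ==
c | d
2 | 3
3 | 8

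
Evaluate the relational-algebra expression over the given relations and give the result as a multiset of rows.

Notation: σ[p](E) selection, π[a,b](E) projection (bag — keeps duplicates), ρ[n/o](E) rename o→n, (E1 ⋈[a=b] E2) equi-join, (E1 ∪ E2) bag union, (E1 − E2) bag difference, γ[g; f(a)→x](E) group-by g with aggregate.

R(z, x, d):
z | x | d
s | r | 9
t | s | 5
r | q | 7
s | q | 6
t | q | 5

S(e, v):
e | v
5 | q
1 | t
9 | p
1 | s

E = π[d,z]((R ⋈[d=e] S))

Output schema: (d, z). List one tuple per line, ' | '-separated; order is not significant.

Row counts bottom-up:
  R → 5
  S → 4
  (R ⋈[d=e] S) → 3
  π[d,z]((R ⋈[d=e] S)) → 3

== RESULT ==
d | z
5 | t
5 | t
9 | s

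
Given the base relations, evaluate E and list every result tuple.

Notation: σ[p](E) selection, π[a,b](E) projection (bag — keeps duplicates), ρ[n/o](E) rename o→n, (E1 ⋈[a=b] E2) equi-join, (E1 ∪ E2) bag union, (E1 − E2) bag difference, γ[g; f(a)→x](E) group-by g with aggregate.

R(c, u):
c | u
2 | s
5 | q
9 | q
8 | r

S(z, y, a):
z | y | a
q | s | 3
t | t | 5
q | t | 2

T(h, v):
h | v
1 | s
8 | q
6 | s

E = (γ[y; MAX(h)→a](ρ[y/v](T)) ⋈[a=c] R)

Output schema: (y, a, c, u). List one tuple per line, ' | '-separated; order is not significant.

Subexpression sizes:
  T → 3
  ρ[y/v](T) → 3
  γ[y; MAX(h)→a](ρ[y/v](T)) → 2
  R → 4
  (γ[y; MAX(h)→a](ρ[y/v](T)) ⋈[a=c] R) → 1

== RESULT ==
y | a | c | u
q | 8 | 8 | r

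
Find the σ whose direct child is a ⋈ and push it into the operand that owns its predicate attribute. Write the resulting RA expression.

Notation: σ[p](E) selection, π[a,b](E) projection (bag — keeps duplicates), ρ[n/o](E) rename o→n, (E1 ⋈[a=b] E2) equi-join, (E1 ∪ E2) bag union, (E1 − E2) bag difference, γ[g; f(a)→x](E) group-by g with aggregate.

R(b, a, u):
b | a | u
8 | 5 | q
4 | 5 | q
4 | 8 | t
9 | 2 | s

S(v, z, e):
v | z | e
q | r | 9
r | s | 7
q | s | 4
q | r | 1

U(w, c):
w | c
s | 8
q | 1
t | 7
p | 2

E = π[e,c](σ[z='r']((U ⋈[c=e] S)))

σ filters on z, owned by the right side.
E' = π[e,c]((U ⋈[c=e] σ[z='r'](S)))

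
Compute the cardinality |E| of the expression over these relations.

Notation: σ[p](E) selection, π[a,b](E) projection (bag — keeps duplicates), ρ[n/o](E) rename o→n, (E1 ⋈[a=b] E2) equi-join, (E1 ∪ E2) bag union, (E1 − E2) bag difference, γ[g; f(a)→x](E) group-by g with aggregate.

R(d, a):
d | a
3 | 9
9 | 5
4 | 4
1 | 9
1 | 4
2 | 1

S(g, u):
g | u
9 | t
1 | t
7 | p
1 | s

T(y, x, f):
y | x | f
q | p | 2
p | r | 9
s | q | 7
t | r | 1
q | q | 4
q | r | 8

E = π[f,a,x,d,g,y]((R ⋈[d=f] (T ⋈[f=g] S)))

Subexpression sizes:
  R → 6
  T → 6
  S → 4
  (T ⋈[f=g] S) → 4
  (R ⋈[d=f] (T ⋈[f=g] S)) → 5
  π[f,a,x,d,g,y]((R ⋈[d=f] (T ⋈[f=g] S))) → 5

|E| = 5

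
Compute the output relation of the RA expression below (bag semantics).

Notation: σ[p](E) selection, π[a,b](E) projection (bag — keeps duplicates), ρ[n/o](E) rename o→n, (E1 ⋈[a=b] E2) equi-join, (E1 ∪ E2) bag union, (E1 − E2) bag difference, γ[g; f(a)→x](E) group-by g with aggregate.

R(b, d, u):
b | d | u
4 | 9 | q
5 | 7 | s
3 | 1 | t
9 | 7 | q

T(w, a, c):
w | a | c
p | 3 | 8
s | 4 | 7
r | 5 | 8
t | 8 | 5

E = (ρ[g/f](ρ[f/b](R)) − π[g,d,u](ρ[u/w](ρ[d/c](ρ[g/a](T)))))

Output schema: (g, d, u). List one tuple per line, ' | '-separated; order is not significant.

Per-node cardinality:
  R → 4
  ρ[f/b](R) → 4
  ρ[g/f](ρ[f/b](R)) → 4
  T → 4
  ρ[g/a](T) → 4
  ρ[d/c](ρ[g/a](T)) → 4
  ρ[u/w](ρ[d/c](ρ[g/a](T))) → 4
  π[g,d,u](ρ[u/w](ρ[d/c](ρ[g/a](T)))) → 4
  (ρ[g/f](ρ[f/b](R)) − π[g,d,u](ρ[u/w](ρ[d/c](ρ[g/a](T))))) → 4

== RESULT ==
g | d | u
3 | 1 | t
4 | 9 | q
5 | 7 | s
9 | 7 | q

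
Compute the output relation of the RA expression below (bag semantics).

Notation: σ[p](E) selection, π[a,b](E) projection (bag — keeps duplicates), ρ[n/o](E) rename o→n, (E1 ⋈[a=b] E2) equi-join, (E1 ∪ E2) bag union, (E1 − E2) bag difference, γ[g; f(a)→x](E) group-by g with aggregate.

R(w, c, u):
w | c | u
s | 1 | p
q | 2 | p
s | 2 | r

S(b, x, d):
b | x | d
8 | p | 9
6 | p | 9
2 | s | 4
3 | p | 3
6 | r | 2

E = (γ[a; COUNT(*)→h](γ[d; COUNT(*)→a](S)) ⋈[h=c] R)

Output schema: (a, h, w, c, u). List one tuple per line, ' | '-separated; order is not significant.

Row counts bottom-up:
  S → 5
  γ[d; COUNT(*)→a](S) → 4
  γ[a; COUNT(*)→h](γ[d; COUNT(*)→a](S)) → 2
  R → 3
  (γ[a; COUNT(*)→h](γ[d; COUNT(*)→a](S)) ⋈[h=c] R) → 1

== RESULT ==
a | h | w | c | u
2 | 1 | s | 1 | p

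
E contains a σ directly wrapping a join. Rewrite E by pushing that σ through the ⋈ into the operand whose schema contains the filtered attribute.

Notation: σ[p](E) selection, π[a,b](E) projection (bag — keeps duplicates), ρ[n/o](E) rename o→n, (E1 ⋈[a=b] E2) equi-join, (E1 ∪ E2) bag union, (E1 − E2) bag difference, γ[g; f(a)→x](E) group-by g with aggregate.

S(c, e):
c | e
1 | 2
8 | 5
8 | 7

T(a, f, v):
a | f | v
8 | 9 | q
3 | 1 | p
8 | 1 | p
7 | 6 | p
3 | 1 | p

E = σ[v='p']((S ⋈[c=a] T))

σ filters on v, owned by the right side.
E' = (S ⋈[c=a] σ[v='p'](T))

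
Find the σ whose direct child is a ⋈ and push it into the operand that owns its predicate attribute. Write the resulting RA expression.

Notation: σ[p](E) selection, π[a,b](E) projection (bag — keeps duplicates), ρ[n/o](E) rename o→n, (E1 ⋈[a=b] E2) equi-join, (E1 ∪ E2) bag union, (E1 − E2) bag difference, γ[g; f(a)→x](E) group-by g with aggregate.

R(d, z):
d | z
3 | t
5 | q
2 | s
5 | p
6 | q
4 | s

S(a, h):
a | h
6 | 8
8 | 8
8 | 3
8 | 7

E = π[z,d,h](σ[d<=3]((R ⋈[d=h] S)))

σ filters on d, owned by the left side.
E' = π[z,d,h]((σ[d<=3](R) ⋈[d=h] S))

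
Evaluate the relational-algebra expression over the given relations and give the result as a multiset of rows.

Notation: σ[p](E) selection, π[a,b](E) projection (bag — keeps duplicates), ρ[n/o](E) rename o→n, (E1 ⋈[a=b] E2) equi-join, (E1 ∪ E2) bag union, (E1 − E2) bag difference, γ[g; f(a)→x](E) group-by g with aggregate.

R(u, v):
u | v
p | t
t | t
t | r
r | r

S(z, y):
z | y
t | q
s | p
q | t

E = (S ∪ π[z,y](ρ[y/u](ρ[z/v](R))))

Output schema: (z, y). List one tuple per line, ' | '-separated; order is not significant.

Row counts bottom-up:
  S → 3
  R → 4
  ρ[z/v](R) → 4
  ρ[y/u](ρ[z/v](R)) → 4
  π[z,y](ρ[y/u](ρ[z/v](R))) → 4
  (S ∪ π[z,y](ρ[y/u](ρ[z/v](R)))) → 7

== RESULT ==
z | y
q | t
r | r
r | t
s | p
t | p
t | q
t | t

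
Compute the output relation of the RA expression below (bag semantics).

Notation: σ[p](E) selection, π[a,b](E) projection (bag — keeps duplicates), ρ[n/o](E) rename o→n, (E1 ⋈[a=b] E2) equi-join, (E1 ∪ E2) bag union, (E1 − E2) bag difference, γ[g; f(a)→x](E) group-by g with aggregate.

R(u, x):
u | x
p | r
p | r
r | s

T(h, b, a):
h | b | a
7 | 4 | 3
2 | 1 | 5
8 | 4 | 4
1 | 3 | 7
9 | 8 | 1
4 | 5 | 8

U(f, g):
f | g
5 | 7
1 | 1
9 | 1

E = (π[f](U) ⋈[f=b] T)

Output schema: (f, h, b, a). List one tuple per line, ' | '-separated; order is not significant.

Subexpression sizes:
  U → 3
  π[f](U) → 3
  T → 6
  (π[f](U) ⋈[f=b] T) → 2

== RESULT ==
f | h | b | a
1 | 2 | 1 | 5
5 | 4 | 5 | 8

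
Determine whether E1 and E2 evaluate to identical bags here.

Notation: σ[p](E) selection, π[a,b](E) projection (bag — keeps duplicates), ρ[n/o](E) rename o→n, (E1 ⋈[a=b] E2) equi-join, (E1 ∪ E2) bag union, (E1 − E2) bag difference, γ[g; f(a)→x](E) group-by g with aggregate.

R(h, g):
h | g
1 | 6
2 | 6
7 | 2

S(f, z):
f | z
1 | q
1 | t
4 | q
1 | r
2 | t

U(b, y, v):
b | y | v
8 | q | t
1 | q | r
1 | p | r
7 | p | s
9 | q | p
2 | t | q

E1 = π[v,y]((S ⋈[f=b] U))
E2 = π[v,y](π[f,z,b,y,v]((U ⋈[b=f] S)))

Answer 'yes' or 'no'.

E1 per-node cardinality:
  S → 5
  U → 6
  (S ⋈[f=b] U) → 7
  π[v,y]((S ⋈[f=b] U)) → 7
E2 per-node cardinality:
  U → 6
  S → 5
  (U ⋈[b=f] S) → 7
  π[f,z,b,y,v]((U ⋈[b=f] S)) → 7
  π[v,y](π[f,z,b,y,v]((U ⋈[b=f] S))) → 7

E1 and E2 produce the same multiset:
v | y
q | t
r | p
r | p
r | p
r | q
r | q
r | q

yes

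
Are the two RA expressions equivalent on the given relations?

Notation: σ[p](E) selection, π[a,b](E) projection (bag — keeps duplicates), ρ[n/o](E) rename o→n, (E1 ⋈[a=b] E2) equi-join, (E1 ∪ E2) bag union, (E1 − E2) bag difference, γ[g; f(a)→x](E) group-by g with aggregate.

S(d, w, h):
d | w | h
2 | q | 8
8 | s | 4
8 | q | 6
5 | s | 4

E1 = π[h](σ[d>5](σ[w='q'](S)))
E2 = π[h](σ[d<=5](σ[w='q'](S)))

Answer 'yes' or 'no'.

E1 per-node cardinality:
  S → 4
  σ[w='q'](S) → 2
  σ[d>5](σ[w='q'](S)) → 1
  π[h](σ[d>5](σ[w='q'](S))) → 1
E2 per-node cardinality:
  S → 4
  σ[w='q'](S) → 2
  σ[d<=5](σ[w='q'](S)) → 1
  π[h](σ[d<=5](σ[w='q'](S))) → 1

E1 result:
h
6
E2 result:
h
8
Witness: (6,) appears 1× in E1 but 0× in E2.

no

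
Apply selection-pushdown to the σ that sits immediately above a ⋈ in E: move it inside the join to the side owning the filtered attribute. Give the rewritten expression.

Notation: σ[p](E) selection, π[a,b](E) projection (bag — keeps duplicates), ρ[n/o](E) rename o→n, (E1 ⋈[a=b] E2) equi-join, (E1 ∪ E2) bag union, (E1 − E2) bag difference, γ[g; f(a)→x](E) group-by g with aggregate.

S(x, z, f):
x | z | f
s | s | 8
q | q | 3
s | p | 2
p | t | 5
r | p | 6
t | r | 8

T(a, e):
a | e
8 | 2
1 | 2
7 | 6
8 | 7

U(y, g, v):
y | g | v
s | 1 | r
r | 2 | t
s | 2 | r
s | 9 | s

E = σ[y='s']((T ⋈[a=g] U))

σ filters on y, owned by the right side.
E' = (T ⋈[a=g] σ[y='s'](U))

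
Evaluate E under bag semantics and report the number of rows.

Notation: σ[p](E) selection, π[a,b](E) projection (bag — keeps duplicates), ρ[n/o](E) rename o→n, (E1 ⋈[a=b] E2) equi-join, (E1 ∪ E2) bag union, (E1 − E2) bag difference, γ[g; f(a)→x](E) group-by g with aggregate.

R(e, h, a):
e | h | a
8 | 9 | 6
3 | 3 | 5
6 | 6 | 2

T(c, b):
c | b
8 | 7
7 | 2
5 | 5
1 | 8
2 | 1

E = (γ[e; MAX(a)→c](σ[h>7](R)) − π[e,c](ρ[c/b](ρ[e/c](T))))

Stepwise |·|:
  R → 3
  σ[h>7](R) → 1
  γ[e; MAX(a)→c](σ[h>7](R)) → 1
  T → 5
  ρ[e/c](T) → 5
  ρ[c/b](ρ[e/c](T)) → 5
  π[e,c](ρ[c/b](ρ[e/c](T))) → 5
  (γ[e; MAX(a)→c](σ[h>7](R)) − π[e,c](ρ[c/b](ρ[e/c](T)))) → 1

|E| = 1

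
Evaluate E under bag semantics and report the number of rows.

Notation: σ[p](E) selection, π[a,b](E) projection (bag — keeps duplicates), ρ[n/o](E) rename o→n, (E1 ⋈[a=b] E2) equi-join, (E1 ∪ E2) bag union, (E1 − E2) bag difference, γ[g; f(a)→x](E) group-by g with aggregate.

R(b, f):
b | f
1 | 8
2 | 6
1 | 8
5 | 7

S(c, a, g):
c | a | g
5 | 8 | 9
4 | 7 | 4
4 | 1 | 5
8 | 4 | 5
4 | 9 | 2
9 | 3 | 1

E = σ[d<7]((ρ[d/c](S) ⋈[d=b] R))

Row counts bottom-up:
  S → 6
  ρ[d/c](S) → 6
  R → 4
  (ρ[d/c](S) ⋈[d=b] R) → 1
  σ[d<7]((ρ[d/c](S) ⋈[d=b] R)) → 1

|E| = 1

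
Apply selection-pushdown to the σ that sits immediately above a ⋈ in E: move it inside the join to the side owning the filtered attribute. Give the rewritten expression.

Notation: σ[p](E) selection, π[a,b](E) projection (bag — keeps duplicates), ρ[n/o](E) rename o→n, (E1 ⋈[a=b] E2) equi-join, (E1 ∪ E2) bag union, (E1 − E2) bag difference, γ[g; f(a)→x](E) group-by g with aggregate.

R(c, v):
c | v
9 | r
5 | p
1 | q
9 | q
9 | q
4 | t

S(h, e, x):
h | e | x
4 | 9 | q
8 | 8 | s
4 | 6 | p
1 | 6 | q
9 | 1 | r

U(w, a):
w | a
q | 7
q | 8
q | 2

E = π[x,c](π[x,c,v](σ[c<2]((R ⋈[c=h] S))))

σ filters on c, owned by the left side.
E' = π[x,c](π[x,c,v]((σ[c<2](R) ⋈[c=h] S)))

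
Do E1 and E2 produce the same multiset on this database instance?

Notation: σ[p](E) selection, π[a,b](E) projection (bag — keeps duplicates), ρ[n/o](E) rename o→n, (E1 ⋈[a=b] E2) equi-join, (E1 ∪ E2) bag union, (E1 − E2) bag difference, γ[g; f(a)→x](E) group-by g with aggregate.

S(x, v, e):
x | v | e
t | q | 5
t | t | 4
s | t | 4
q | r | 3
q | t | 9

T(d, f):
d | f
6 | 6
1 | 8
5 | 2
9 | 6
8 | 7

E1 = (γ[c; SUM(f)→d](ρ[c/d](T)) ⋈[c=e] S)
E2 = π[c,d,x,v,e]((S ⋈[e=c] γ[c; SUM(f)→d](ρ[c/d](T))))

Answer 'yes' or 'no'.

E1 row counts bottom-up:
  T → 5
  ρ[c/d](T) → 5
  γ[c; SUM(f)→d](ρ[c/d](T)) → 5
  S → 5
  (γ[c; SUM(f)→d](ρ[c/d](T)) ⋈[c=e] S) → 2
E2 row counts bottom-up:
  S → 5
  T → 5
  ρ[c/d](T) → 5
  γ[c; SUM(f)→d](ρ[c/d](T)) → 5
  (S ⋈[e=c] γ[c; SUM(f)→d](ρ[c/d](T))) → 2
  π[c,d,x,v,e]((S ⋈[e=c] γ[c; SUM(f)→d](ρ[c/d](T)))) → 2

E1 and E2 produce the same multiset:
c | d | x | v | e
5 | 2 | t | q | 5
9 | 6 | q | t | 9

yes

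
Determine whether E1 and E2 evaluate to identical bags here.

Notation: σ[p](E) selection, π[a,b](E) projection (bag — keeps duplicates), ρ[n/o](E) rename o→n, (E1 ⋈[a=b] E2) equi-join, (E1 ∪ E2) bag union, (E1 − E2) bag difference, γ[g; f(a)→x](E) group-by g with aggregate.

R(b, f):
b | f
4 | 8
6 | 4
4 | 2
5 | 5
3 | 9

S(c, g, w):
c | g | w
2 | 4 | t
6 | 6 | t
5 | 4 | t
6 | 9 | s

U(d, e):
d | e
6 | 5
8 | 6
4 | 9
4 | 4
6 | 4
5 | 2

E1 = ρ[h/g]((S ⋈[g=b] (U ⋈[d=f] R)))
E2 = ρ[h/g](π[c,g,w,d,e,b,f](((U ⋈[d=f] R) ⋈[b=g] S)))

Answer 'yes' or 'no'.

E1 per-node cardinality:
  S → 4
  U → 6
  R → 5
  (U ⋈[d=f] R) → 4
  (S ⋈[g=b] (U ⋈[d=f] R)) → 4
  ρ[h/g]((S ⋈[g=b] (U ⋈[d=f] R))) → 4
E2 per-node cardinality:
  U → 6
  R → 5
  (U ⋈[d=f] R) → 4
  S → 4
  ((U ⋈[d=f] R) ⋈[b=g] S) → 4
  π[c,g,w,d,e,b,f](((U ⋈[d=f] R) ⋈[b=g] S)) → 4
  ρ[h/g](π[c,g,w,d,e,b,f](((U ⋈[d=f] R) ⋈[b=g] S))) → 4

E1 and E2 produce the same multiset:
c | h | w | d | e | b | f
2 | 4 | t | 8 | 6 | 4 | 8
5 | 4 | t | 8 | 6 | 4 | 8
6 | 6 | t | 4 | 4 | 6 | 4
6 | 6 | t | 4 | 9 | 6 | 4

yes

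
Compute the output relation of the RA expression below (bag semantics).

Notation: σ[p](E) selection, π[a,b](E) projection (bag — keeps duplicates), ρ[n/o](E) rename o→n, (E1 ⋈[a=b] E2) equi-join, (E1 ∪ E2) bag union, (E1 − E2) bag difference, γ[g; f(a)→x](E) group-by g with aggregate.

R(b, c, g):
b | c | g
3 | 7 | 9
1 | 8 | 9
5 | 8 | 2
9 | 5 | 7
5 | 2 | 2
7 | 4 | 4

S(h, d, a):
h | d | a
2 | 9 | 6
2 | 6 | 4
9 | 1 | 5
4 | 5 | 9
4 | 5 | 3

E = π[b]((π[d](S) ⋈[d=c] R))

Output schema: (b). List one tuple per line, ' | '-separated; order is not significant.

Row counts bottom-up:
  S → 5
  π[d](S) → 5
  R → 6
  (π[d](S) ⋈[d=c] R) → 2
  π[b]((π[d](S) ⋈[d=c] R)) → 2

== RESULT ==
b
9
9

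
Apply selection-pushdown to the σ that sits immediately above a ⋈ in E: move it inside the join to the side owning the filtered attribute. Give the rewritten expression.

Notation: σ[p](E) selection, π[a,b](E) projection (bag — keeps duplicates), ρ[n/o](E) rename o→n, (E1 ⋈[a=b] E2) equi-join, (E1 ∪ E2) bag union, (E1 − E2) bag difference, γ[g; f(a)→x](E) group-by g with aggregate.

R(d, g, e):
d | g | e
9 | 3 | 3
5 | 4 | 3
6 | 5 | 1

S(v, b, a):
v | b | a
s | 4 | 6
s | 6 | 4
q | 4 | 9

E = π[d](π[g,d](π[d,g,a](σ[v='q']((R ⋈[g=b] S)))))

σ filters on v, owned by the right side.
E' = π[d](π[g,d](π[d,g,a]((R ⋈[g=b] σ[v='q'](S)))))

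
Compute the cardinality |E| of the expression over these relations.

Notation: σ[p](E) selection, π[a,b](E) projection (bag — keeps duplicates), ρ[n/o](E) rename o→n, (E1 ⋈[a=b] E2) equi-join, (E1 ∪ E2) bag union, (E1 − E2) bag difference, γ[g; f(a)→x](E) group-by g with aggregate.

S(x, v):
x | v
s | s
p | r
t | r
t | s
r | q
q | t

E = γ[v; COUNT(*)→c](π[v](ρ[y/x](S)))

Stepwise |·|:
  S → 6
  ρ[y/x](S) → 6
  π[v](ρ[y/x](S)) → 6
  γ[v; COUNT(*)→c](π[v](ρ[y/x](S))) → 4

|E| = 4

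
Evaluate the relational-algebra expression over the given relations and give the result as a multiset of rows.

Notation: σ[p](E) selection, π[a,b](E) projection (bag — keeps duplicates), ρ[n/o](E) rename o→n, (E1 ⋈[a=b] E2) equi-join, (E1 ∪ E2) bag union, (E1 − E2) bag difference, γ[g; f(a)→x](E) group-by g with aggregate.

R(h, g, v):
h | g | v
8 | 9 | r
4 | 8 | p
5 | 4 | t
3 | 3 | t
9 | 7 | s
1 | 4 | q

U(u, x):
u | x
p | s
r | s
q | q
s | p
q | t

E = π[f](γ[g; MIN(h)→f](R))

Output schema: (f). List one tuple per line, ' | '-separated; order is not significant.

Subexpression sizes:
  R → 6
  γ[g; MIN(h)→f](R) → 5
  π[f](γ[g; MIN(h)→f](R)) → 5

== RESULT ==
f
1
3
4
8
9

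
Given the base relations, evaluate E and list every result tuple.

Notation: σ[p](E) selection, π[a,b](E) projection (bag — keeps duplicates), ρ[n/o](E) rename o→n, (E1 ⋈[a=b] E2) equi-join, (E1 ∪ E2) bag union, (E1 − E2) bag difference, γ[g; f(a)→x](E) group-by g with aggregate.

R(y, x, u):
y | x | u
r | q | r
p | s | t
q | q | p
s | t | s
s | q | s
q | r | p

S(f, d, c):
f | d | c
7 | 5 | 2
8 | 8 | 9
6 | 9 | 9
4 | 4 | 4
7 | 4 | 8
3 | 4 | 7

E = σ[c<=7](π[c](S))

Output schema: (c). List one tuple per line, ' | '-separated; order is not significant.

Row counts bottom-up:
  S → 6
  π[c](S) → 6
  σ[c<=7](π[c](S)) → 3

== RESULT ==
c
2
4
7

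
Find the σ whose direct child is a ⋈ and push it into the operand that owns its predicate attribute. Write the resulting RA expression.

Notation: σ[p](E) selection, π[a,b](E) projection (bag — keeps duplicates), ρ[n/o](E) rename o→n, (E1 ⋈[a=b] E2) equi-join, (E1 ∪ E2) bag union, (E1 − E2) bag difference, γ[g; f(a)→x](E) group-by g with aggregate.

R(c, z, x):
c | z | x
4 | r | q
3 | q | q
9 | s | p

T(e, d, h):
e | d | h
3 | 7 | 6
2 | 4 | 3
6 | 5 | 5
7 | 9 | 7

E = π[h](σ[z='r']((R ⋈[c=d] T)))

σ filters on z, owned by the left side.
E' = π[h]((σ[z='r'](R) ⋈[c=d] T))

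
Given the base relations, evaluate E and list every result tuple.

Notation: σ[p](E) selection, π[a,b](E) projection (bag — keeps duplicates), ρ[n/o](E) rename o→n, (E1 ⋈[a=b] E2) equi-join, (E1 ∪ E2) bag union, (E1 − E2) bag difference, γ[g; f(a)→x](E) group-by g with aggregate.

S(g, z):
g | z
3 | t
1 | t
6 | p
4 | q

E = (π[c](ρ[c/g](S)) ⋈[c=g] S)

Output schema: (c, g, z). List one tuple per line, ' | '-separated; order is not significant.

Per-node cardinality:
  S → 4
  ρ[c/g](S) → 4
  π[c](ρ[c/g](S)) → 4
  S → 4
  (π[c](ρ[c/g](S)) ⋈[c=g] S) → 4

== RESULT ==
c | g | z
1 | 1 | t
3 | 3 | t
4 | 4 | q
6 | 6 | p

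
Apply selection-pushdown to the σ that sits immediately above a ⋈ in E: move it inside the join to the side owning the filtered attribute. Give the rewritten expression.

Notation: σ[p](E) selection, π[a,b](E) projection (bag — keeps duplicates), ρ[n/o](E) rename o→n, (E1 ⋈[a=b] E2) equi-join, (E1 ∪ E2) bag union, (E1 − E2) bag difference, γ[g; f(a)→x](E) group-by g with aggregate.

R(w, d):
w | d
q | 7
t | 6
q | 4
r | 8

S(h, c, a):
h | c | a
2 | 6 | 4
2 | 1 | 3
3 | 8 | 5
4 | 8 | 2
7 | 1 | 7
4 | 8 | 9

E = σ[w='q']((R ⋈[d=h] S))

σ filters on w, owned by the left side.
E' = (σ[w='q'](R) ⋈[d=h] S)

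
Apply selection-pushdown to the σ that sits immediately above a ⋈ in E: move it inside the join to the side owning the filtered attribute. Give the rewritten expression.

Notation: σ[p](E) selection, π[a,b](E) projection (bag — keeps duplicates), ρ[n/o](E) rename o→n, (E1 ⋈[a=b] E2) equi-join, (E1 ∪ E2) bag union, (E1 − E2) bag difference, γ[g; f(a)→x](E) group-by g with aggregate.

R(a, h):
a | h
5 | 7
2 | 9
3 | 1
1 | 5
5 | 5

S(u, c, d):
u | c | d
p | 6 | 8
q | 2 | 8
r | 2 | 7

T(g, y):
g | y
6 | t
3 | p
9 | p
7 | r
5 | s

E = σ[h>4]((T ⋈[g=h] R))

σ filters on h, owned by the right side.
E' = (T ⋈[g=h] σ[h>4](R))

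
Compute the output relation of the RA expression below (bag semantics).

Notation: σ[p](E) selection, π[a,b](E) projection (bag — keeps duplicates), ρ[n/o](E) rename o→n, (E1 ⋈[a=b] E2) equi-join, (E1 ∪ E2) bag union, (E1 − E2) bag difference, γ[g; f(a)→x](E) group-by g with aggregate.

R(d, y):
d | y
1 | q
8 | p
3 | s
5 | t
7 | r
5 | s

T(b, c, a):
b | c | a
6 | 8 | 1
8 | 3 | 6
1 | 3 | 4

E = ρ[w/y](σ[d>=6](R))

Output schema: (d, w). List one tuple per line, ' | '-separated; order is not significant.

Per-node cardinality:
  R → 6
  σ[d>=6](R) → 2
  ρ[w/y](σ[d>=6](R)) → 2

== RESULT ==
d | w
7 | r
8 | p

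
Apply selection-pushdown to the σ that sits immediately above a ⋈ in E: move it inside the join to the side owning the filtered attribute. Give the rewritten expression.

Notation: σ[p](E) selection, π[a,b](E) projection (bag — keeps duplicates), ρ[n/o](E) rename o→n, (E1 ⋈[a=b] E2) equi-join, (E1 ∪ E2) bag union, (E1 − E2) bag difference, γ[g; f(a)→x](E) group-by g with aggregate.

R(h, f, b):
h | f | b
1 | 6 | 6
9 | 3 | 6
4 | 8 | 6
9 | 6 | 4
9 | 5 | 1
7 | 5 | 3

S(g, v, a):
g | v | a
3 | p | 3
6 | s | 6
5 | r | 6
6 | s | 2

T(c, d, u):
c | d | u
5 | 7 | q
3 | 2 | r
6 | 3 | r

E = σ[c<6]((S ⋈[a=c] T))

σ filters on c, owned by the right side.
E' = (S ⋈[a=c] σ[c<6](T))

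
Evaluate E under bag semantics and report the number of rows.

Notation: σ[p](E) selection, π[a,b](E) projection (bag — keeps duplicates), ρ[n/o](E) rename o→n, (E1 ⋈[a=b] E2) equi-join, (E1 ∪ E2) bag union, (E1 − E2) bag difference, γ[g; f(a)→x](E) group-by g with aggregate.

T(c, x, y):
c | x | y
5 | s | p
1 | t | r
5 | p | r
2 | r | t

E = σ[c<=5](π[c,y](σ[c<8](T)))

Per-node cardinality:
  T → 4
  σ[c<8](T) → 4
  π[c,y](σ[c<8](T)) → 4
  σ[c<=5](π[c,y](σ[c<8](T))) → 4

|E| = 4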